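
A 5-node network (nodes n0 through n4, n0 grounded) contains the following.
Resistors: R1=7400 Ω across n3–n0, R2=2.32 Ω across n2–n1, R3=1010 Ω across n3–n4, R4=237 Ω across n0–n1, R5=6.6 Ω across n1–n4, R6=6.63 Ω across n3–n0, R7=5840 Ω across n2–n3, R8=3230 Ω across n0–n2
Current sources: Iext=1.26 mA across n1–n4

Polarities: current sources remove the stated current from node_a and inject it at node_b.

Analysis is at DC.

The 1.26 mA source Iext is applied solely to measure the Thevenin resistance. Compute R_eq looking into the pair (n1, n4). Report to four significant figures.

Element admittances at DC:
  Y(R1) = 0.0001351 S between n3,n0
  Y(R2) = 0.4310 S between n2,n1
  Y(R3) = 0.0009901 S between n3,n4
  Y(R4) = 0.004219 S between n0,n1
  Y(R5) = 0.1515 S between n1,n4
  Y(R6) = 0.1508 S between n3,n0
  Y(R7) = 0.0001712 S between n2,n3
  Y(R8) = 0.0003096 S between n0,n2
  Iext: injects 0.00126 A into n4 (from n1)
Assemble and solve the 4×4 MNA system:
  V(n1)=-0.001431  V(n2)=-0.001429  V(n3)=4.292e-05  V(n4)=0.006841

R_eq = 6.565 Ω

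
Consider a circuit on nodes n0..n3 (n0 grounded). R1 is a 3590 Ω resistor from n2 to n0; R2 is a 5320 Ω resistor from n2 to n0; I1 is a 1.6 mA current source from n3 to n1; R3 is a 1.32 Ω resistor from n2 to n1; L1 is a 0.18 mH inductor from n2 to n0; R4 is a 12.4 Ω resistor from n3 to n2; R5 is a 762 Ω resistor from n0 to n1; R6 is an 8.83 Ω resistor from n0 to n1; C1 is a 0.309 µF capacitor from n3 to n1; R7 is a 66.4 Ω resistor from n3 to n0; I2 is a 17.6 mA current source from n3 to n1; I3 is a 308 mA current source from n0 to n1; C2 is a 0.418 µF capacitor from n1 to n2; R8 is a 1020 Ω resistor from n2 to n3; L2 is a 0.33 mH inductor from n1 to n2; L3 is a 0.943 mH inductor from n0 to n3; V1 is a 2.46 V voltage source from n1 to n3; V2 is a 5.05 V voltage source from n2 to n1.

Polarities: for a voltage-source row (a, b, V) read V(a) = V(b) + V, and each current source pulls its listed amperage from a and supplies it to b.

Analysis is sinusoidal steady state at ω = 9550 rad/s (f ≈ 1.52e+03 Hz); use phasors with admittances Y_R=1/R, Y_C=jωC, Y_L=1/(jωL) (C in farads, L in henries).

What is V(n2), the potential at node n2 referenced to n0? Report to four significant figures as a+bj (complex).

Element admittances at ω=9550 rad/s:
  Y(R1) = 0.0002786+0.000j S between n2,n0
  Y(R2) = 0.0001880+0.000j S between n2,n0
  I1: injects 0.0016 A into n1 (from n3)
  Y(R3) = 0.7576+0.000j S between n2,n1
  Y(L1) = 0.000-0.5817j S between n2,n0
  Y(R4) = 0.08065+0.000j S between n3,n2
  Y(R5) = 0.001312+0.000j S between n0,n1
  Y(R6) = 0.1133+0.000j S between n0,n1
  Y(C1) = 0.000+0.002951j S between n3,n1
  Y(R7) = 0.01506+0.000j S between n3,n0
  I2: injects 0.0176 A into n1 (from n3)
  I3: injects 0.308 A into n1 (from n0)
  Y(C2) = 0.000+0.003992j S between n1,n2
  Y(R8) = 0.0009804+0.000j S between n2,n3
  Y(L2) = 0.000-0.3173j S between n1,n2
  Y(L3) = 0.000-0.1110j S between n0,n3
  V1: constraint V(n1)−V(n3) = 2.46
  V2: constraint V(n2)−V(n1) = 5.05
Assemble and solve the 5×5 MNA system:
  V(n1)=-3.626+1.175j  V(n2)=1.424+1.175j  V(n3)=-6.086+1.175j
  i(V1)=-0.5549+0.6862j  i(V2)=-5.123+2.410j

1.424+1.175j V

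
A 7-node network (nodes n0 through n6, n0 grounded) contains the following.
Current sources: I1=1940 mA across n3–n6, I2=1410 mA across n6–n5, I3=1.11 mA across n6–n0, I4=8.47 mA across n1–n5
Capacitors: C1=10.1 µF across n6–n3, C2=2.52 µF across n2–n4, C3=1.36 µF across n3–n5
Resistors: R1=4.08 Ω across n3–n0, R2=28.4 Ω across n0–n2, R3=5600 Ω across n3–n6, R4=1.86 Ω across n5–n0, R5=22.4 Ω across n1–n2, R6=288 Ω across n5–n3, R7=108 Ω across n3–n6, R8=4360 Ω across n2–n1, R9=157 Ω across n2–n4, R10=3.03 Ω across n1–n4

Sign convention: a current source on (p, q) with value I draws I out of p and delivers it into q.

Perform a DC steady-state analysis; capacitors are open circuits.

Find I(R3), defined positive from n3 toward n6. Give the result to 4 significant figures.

-0.01001 A

Apply KCL at each of the 6 non-ground nodes and solve the resulting linear system.
Node n1: branches {R5, R8, R10, I4} → V_1 = -0.4062
Node n2: branches {R2, C2, R5, R8, R9} → V_2 = -0.2405
Node n3: branches {I1, C1, R1, R3, C3, R6, R7} → V_3 = -5.641
Node n4: branches {C2, R9, R10} → V_4 = -0.4031
Node n5: branches {I2, C3, R4, R6, I4} → V_5 = 2.585
Node n6: branches {I1, C1, I2, I3, R3, R7} → V_6 = 50.40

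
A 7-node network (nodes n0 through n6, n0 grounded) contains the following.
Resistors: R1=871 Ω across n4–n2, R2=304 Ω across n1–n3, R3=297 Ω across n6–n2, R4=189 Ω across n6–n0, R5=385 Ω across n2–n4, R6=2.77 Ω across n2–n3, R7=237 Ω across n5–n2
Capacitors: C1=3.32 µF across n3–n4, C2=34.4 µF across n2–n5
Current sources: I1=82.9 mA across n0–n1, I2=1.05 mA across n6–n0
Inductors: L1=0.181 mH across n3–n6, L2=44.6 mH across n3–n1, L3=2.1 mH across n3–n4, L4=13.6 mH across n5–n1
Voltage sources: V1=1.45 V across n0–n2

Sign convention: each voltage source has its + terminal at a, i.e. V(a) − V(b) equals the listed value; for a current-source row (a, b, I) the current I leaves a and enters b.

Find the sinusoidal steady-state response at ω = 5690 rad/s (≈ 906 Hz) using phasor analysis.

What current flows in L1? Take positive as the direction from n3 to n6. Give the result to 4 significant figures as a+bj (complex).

-0.005996+0.0003240j A

MNA unknowns: 6 node voltages V₁..V_6 plus 1 source current (V1)
R1: Y=0.001148+0.000j on G[4,2]
R2: Y=0.003289+0.000j on G[1,3]
C1: Y=0.000+0.01889j on G[3,4]
R3: Y=0.003367+0.000j on G[6,2]
C2: Y=0.000+0.1957j on G[2,5]
R4: Y=0.005291+0.000j on G[6,0]
I1: z[0]−=0.0829, z[1]+=0.0829
L1: Y=0.000-0.9710j on G[3,6]
L2: Y=0.000-0.003941j on G[3,1]
L3: Y=0.000-0.08369j on G[3,4]
R5: Y=0.002597+0.000j on G[2,4]
R6: Y=0.3610+0.000j on G[2,3]
L4: Y=0.000-0.01292j on G[5,1]
R7: Y=0.004219+0.000j on G[5,2]
I2: z[6]−=0.00105, z[0]+=0.00105
V1: row V0−V2=1.45, i_V1 at 0,2
solve → V1=-0.5971+4.525j, V2=-1.450+0.000j, V3=-1.378+0.03125j, V4=-1.376+0.02699j, V5=-1.503-0.3211j, V6=-1.378+0.03742j
aux → i_V1=-0.08914+0.0001980j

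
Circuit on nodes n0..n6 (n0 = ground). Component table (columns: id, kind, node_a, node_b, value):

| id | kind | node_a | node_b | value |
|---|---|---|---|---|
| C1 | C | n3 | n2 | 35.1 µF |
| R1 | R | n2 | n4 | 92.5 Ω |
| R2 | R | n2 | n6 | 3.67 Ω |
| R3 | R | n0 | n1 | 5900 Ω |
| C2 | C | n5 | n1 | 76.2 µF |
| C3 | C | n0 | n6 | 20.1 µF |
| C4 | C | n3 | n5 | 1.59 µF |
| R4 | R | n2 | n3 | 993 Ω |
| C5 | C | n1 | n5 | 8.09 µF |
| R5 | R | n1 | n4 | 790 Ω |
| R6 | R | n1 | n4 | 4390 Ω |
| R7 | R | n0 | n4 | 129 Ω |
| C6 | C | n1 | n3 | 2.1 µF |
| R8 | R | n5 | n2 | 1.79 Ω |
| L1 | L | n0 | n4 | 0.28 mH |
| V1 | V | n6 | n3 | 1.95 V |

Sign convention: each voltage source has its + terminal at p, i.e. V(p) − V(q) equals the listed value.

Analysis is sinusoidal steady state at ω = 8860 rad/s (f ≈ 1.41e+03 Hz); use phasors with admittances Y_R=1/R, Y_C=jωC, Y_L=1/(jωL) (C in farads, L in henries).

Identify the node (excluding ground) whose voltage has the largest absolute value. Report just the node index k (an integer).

Apply KCL at each of the 6 non-ground nodes and solve the resulting linear system.
Node n1: branches {R3, C2, C5, R5, R6, C6} → V_1 = -1.152-1.046j
Node n2: branches {C1, R1, R2, R4, R8} → V_2 = -1.083-1.028j
Node n3: branches {C1, C4, R4, C6, V1} → V_3 = -1.880-0.07854j
Node n4: branches {R1, R5, R6, R7, L1} → V_4 = 0.02971-0.03478j
Node n5: branches {C2, C4, C5, R8} → V_5 = -1.136-1.068j
Node n6: branches {R2, C3, V1} → V_6 = 0.06977-0.07854j
Source currents: i(V1)=-0.3280-0.2711j

3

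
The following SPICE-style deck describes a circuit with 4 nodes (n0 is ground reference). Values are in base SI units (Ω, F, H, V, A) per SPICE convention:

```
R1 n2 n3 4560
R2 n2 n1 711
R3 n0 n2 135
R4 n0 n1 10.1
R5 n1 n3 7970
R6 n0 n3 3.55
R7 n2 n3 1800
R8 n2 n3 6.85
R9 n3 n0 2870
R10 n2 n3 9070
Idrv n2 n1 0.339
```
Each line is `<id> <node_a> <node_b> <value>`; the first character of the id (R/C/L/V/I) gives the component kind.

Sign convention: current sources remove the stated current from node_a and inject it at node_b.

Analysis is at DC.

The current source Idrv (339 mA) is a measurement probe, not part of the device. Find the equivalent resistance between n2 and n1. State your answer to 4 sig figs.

R_eq = 19.16 Ω

Apply KCL at each of the 3 non-ground nodes and solve the resulting linear system.
Node n1: branches {R2, R4, R5, Idrv} → V_1 = 3.326
Node n2: branches {R1, R2, R3, R7, R8, R10, Idrv} → V_2 = -3.170
Node n3: branches {R1, R5, R6, R7, R8, R9, R10} → V_3 = -1.084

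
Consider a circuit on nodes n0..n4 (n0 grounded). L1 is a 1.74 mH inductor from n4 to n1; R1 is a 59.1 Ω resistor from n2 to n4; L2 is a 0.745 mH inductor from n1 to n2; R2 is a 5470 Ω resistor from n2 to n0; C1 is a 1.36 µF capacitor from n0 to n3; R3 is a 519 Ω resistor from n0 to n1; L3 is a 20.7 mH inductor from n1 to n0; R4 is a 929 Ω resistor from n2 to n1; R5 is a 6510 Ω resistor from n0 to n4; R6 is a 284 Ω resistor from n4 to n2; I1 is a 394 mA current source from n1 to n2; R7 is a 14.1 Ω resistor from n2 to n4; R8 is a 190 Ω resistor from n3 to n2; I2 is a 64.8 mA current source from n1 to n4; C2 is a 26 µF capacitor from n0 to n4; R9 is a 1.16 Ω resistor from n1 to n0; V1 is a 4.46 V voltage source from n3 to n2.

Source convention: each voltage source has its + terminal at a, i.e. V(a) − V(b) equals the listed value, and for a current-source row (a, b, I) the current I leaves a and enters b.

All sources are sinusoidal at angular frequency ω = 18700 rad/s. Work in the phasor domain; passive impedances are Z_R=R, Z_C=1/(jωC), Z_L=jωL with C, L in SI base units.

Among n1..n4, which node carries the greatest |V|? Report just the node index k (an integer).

MNA unknowns: 4 node voltages V₁..V_4 plus 1 source current (V1)
L1: Y=0.000-0.03073j on G[4,1]
R1: Y=0.01692+0.000j on G[2,4]
L2: Y=0.000-0.07178j on G[1,2]
R2: Y=0.0001828+0.000j on G[2,0]
C1: Y=0.000+0.02543j on G[0,3]
R3: Y=0.001927+0.000j on G[0,1]
L3: Y=0.000-0.002583j on G[1,0]
R4: Y=0.001076+0.000j on G[2,1]
R5: Y=0.0001536+0.000j on G[0,4]
R6: Y=0.003521+0.000j on G[4,2]
I1: z[1]−=0.394, z[2]+=0.394
R7: Y=0.07092+0.000j on G[2,4]
R8: Y=0.005263+0.000j on G[3,2]
I2: z[1]−=0.0648, z[4]+=0.0648
C2: Y=0.000+0.4862j on G[0,4]
R9: Y=0.8621+0.000j on G[1,0]
V1: row V3−V2=4.46, i_V1 at 3,2
solve → V1=-0.4817-0.4035j, V2=4.047+0.3084j, V3=8.507+0.3084j, V4=0.2697-0.8727j
aux → i_V1=-0.01563-0.2164j

3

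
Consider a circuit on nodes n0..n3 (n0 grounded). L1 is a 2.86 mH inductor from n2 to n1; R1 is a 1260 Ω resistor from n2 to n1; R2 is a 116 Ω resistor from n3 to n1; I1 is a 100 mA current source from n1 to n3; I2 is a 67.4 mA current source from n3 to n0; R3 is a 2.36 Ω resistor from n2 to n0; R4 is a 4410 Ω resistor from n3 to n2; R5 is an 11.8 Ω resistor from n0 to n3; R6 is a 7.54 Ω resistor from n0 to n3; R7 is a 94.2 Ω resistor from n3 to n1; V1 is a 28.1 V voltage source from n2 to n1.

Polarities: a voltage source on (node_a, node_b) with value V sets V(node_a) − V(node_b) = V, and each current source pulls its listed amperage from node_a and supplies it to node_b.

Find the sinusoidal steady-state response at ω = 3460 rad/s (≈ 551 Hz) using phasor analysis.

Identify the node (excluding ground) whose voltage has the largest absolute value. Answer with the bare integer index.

1

MNA unknowns: 3 node voltages V₁..V_3 plus 1 source current (V1)
L1: Y=0.000-0.1011j on G[2,1]
R1: Y=0.0007937+0.000j on G[2,1]
R2: Y=0.008621+0.000j on G[3,1]
I1: z[1]−=0.1, z[3]+=0.1
I2: z[3]−=0.0674, z[0]+=0.0674
R3: Y=0.4237+0.000j on G[2,0]
R4: Y=0.0002268+0.000j on G[3,2]
R5: Y=0.08475+0.000j on G[0,3]
R6: Y=0.1326+0.000j on G[0,3]
R7: Y=0.01062+0.000j on G[3,1]
V1: row V2−V1=28.1, i_V1 at 2,1
solve → V1=-27.20+0.000j, V2=0.9031+0.000j, V3=-2.070+0.000j
aux → i_V1=-0.4056+2.840j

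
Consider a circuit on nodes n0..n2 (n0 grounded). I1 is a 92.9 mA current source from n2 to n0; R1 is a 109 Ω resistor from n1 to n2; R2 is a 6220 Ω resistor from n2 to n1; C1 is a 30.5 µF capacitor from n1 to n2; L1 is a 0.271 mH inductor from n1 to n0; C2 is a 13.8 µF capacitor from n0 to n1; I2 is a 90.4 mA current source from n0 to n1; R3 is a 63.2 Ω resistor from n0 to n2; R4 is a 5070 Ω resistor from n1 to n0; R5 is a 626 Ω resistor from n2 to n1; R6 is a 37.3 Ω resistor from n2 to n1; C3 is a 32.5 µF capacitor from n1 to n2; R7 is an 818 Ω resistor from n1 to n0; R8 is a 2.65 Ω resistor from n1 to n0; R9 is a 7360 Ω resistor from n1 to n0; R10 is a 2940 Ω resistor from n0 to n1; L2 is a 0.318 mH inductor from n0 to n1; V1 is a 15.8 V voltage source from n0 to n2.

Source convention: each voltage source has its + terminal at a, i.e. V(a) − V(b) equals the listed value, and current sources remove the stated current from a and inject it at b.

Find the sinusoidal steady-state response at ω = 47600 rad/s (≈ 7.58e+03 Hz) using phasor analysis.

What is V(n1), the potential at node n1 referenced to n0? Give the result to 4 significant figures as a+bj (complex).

-13.32-1.437j V

Element admittances at ω=47600 rad/s:
  I1: injects 0.0929 A into n0 (from n2)
  Y(R1) = 0.009174+0.000j S between n1,n2
  Y(R2) = 0.0001608+0.000j S between n2,n1
  Y(C1) = 0.000+1.452j S between n1,n2
  Y(L1) = 0.000-0.07752j S between n1,n0
  Y(C2) = 0.000+0.6569j S between n0,n1
  I2: injects 0.0904 A into n1 (from n0)
  Y(R3) = 0.01582+0.000j S between n0,n2
  Y(R4) = 0.0001972+0.000j S between n1,n0
  Y(R5) = 0.001597+0.000j S between n2,n1
  Y(R6) = 0.02681+0.000j S between n2,n1
  Y(C3) = 0.000+1.547j S between n1,n2
  Y(R7) = 0.001222+0.000j S between n1,n0
  Y(R8) = 0.3774+0.000j S between n1,n0
  Y(R9) = 0.0001359+0.000j S between n1,n0
  Y(R10) = 0.0003401+0.000j S between n0,n1
  Y(L2) = 0.000-0.06606j S between n0,n1
  V1: constraint V(n0)−V(n2) = 15.8
Assemble and solve the 3×3 MNA system:
  V(n1)=-13.32-1.437j  V(n2)=-15.80+0.000j
  i(V1)=-4.561-7.382j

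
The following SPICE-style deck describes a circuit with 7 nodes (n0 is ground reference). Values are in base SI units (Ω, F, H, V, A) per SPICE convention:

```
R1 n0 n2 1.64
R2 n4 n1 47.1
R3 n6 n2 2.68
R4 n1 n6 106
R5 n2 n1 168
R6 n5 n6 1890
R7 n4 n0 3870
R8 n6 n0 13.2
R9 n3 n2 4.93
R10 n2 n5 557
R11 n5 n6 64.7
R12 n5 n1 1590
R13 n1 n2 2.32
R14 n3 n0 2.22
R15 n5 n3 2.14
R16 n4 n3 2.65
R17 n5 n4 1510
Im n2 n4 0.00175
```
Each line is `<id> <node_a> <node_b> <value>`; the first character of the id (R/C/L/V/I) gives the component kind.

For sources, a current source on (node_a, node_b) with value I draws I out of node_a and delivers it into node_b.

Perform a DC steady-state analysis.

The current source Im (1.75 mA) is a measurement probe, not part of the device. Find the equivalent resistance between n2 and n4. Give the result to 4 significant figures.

R_eq = 4.284 Ω

MNA unknowns: 6 node voltages V₁..V_6
R1: Y=0.6098 on G[0,2]
R2: Y=0.02123 on G[4,1]
R3: Y=0.3731 on G[6,2]
R4: Y=0.009434 on G[1,6]
R5: Y=0.005952 on G[2,1]
R6: Y=0.0005291 on G[5,6]
R7: Y=0.0002584 on G[4,0]
R8: Y=0.07576 on G[6,0]
R9: Y=0.2028 on G[3,2]
R10: Y=0.001795 on G[2,5]
R11: Y=0.01546 on G[5,6]
R12: Y=0.0006289 on G[5,1]
R13: Y=0.4310 on G[1,2]
R14: Y=0.4505 on G[3,0]
R15: Y=0.4673 on G[5,3]
R16: Y=0.3774 on G[4,3]
R17: Y=0.0006623 on G[5,4]
Im: z[2]−=0.00175, z[4]+=0.00175
solve → V1=-0.0009707, V2=-0.001321, V3=0.001953, V4=0.006176, V5=0.001846, V6=-0.0009966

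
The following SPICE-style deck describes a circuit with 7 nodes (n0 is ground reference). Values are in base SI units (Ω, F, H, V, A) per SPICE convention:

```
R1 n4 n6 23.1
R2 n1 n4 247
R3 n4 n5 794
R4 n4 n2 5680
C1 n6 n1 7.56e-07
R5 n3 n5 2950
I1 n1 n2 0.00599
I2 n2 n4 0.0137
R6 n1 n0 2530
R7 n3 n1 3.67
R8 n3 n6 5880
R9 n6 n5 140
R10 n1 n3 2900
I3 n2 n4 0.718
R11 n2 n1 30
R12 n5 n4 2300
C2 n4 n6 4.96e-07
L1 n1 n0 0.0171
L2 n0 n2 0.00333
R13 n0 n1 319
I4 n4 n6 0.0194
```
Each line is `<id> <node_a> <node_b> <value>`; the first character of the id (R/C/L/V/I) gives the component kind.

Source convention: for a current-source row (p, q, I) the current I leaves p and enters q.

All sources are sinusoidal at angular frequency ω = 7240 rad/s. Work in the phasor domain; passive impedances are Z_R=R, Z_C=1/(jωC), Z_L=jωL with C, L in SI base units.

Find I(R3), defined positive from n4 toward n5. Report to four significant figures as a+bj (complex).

Element admittances at ω=7240 rad/s:
  Y(R1) = 0.04329+0.000j S between n4,n6
  Y(R2) = 0.004049+0.000j S between n1,n4
  Y(R3) = 0.001259+0.000j S between n4,n5
  Y(R4) = 0.0001761+0.000j S between n4,n2
  Y(C1) = 0.000+0.005473j S between n6,n1
  Y(R5) = 0.0003390+0.000j S between n3,n5
  I1: injects 0.00599 A into n2 (from n1)
  I2: injects 0.0137 A into n4 (from n2)
  Y(R6) = 0.0003953+0.000j S between n1,n0
  Y(R7) = 0.2725+0.000j S between n3,n1
  Y(R8) = 0.0001701+0.000j S between n3,n6
  Y(R9) = 0.007143+0.000j S between n6,n5
  Y(R10) = 0.0003448+0.000j S between n1,n3
  I3: injects 0.718 A into n4 (from n2)
  Y(R11) = 0.03333+0.000j S between n2,n1
  Y(R12) = 0.0004348+0.000j S between n5,n4
  Y(C2) = 0.000+0.003591j S between n4,n6
  Y(L1) = 0.000-0.008077j S between n1,n0
  Y(L2) = 0.000-0.04148j S between n0,n2
  Y(R13) = 0.003135+0.000j S between n0,n1
  I4: injects 0.0194 A into n6 (from n4)
Assemble and solve the 6×6 MNA system:
  V(n1)=16.11+2.209j  V(n2)=-2.950-1.802j  V(n3)=16.22+2.076j  V(n4)=85.21-66.26j  V(n5)=75.09-68.24j  V(n6)=75.49-72.04j

0.01274+0.002489j A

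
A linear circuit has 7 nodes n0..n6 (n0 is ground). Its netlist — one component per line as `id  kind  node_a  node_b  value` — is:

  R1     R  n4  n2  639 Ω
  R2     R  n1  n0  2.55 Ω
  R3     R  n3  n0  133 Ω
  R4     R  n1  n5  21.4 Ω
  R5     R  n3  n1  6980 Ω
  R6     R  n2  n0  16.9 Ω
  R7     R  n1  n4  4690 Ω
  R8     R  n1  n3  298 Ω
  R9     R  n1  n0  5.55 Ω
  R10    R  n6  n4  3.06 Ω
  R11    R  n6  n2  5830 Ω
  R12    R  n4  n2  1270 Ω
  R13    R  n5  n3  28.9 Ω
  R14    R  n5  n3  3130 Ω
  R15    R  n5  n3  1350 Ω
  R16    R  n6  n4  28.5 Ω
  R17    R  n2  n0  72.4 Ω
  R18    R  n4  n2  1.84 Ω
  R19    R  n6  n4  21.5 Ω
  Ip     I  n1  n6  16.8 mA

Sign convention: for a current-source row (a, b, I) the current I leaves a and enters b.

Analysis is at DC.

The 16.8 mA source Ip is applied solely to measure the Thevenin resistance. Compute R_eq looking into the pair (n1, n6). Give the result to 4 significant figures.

Element admittances at DC:
  Y(R1) = 0.001565 S between n4,n2
  Y(R2) = 0.3922 S between n1,n0
  Y(R3) = 0.007519 S between n3,n0
  Y(R4) = 0.04673 S between n1,n5
  Y(R5) = 0.0001433 S between n3,n1
  Y(R6) = 0.05917 S between n2,n0
  Y(R7) = 0.0002132 S between n1,n4
  Y(R8) = 0.003356 S between n1,n3
  Y(R9) = 0.1802 S between n1,n0
  Y(R10) = 0.3268 S between n6,n4
  Y(R11) = 0.0001715 S between n6,n2
  Y(R12) = 0.0007874 S between n4,n2
  Y(R13) = 0.03460 S between n5,n3
  Y(R14) = 0.0003195 S between n5,n3
  Y(R15) = 0.0007407 S between n5,n3
  Y(R16) = 0.03509 S between n6,n4
  Y(R17) = 0.01381 S between n2,n0
  Y(R18) = 0.5435 S between n4,n2
  Y(R19) = 0.04651 S between n6,n4
  Ip: injects 0.0168 A into n6 (from n1)
Assemble and solve the 6×6 MNA system:
  V(n1)=-0.02896  V(n2)=0.2293  V(n3)=-0.02199  V(n4)=0.2600  V(n5)=-0.02594  V(n6)=0.3011

R_eq = 19.65 Ω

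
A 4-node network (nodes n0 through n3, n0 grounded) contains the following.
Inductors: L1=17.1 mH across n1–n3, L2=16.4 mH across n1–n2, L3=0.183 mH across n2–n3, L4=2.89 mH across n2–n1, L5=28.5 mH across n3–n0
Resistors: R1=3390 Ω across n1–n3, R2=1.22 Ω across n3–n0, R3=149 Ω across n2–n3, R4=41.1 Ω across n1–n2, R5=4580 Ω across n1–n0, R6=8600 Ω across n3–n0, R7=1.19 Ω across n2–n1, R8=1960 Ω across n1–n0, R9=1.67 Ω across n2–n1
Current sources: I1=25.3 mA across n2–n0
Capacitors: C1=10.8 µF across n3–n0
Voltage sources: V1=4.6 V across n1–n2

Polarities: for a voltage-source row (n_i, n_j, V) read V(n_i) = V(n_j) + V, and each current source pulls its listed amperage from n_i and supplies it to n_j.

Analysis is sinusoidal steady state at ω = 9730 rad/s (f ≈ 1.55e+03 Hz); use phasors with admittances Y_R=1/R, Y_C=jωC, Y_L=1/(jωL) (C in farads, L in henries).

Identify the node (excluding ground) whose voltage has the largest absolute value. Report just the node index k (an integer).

1

MNA unknowns: 3 node voltages V₁..V_3 plus 1 source current (V1)
L1: Y=0.000-0.006010j on G[1,3]
R1: Y=0.0002950+0.000j on G[1,3]
L2: Y=0.000-0.006267j on G[1,2]
L3: Y=0.000-0.5616j on G[2,3]
R2: Y=0.8197+0.000j on G[3,0]
R3: Y=0.006711+0.000j on G[2,3]
R4: Y=0.02433+0.000j on G[1,2]
R5: Y=0.0002183+0.000j on G[1,0]
L4: Y=0.000-0.03556j on G[2,1]
R6: Y=0.0001163+0.000j on G[3,0]
R7: Y=0.8403+0.000j on G[2,1]
I1: z[2]−=0.0253, z[0]+=0.0253
R8: Y=0.0005102+0.000j on G[1,0]
L5: Y=0.000-0.003606j on G[3,0]
C1: Y=0.000+0.1051j on G[3,0]
R9: Y=0.5988+0.000j on G[2,1]
V1: row V1−V2=4.6, i_V1 at 1,2
solve → V1=4.516-0.04786j, V2=-0.08376-0.04786j, V3=-0.03434+0.004294j
aux → i_V1=-6.736+0.2198j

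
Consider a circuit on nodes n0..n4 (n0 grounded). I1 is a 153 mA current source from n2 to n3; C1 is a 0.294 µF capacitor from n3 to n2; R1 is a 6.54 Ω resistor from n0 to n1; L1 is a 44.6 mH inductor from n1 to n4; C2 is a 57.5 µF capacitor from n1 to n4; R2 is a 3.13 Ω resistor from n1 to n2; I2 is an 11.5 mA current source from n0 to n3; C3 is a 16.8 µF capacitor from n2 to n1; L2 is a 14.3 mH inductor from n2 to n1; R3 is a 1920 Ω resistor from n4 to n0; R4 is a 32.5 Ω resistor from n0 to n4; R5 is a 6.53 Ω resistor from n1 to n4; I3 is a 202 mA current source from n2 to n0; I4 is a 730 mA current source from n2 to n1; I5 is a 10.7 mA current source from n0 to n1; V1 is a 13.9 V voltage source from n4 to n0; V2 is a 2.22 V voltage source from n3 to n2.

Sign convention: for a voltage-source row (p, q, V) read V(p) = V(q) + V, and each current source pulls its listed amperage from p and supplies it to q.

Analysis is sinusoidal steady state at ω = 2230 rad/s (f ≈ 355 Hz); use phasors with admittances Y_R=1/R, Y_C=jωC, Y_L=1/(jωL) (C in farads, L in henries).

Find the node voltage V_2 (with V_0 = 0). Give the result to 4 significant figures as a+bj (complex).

4.465+2.586j V

Element admittances at ω=2230 rad/s:
  I1: injects 0.153 A into n3 (from n2)
  Y(C1) = 0.000+0.0006556j S between n3,n2
  Y(R1) = 0.1529+0.000j S between n0,n1
  Y(L1) = 0.000-0.01005j S between n1,n4
  Y(C2) = 0.000+0.1282j S between n1,n4
  Y(R2) = 0.3195+0.000j S between n1,n2
  I2: injects 0.0115 A into n3 (from n0)
  Y(C3) = 0.000+0.03746j S between n2,n1
  Y(L2) = 0.000-0.03136j S between n2,n1
  Y(R3) = 0.0005208+0.000j S between n4,n0
  Y(R4) = 0.03077+0.000j S between n0,n4
  Y(R5) = 0.1531+0.000j S between n1,n4
  I3: injects 0.202 A into n0 (from n2)
  I4: injects 0.73 A into n1 (from n2)
  I5: injects 0.0107 A into n1 (from n0)
  V1: constraint V(n4)−V(n0) = 13.9
  V2: constraint V(n3)−V(n2) = 2.22
Assemble and solve the 6×6 MNA system:
  V(n1)=7.345+2.531j  V(n2)=4.465+2.586j  V(n3)=6.685+2.586j  V(n4)=13.90+0.000j
  i(V1)=-1.738-0.3870j  i(V2)=0.1645-0.001455j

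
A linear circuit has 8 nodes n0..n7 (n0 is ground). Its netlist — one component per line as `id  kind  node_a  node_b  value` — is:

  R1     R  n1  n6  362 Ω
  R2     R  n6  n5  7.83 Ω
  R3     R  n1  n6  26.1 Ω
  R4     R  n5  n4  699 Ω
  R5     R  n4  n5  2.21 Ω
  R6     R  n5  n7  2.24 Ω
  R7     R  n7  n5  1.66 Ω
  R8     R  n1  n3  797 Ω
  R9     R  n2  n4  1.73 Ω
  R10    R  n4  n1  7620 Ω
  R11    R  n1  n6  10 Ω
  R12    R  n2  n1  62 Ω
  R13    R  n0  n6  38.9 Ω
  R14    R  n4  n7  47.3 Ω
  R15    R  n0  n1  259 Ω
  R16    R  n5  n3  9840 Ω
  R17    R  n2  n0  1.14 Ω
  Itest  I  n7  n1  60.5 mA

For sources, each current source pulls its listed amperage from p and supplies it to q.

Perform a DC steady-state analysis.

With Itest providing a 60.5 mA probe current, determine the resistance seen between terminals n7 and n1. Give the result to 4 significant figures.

R_eq = 12.01 Ω

Element admittances at DC:
  Y(R1) = 0.002762 S between n1,n6
  Y(R2) = 0.1277 S between n6,n5
  Y(R3) = 0.03831 S between n1,n6
  Y(R4) = 0.001431 S between n5,n4
  Y(R5) = 0.4525 S between n4,n5
  Y(R6) = 0.4464 S between n5,n7
  Y(R7) = 0.6024 S between n7,n5
  Y(R8) = 0.001255 S between n1,n3
  Y(R9) = 0.5780 S between n2,n4
  Y(R10) = 0.0001312 S between n4,n1
  Y(R11) = 0.1000 S between n1,n6
  Y(R12) = 0.01613 S between n2,n1
  Y(R13) = 0.02571 S between n0,n6
  Y(R14) = 0.02114 S between n4,n7
  Y(R15) = 0.003861 S between n0,n1
  Y(R16) = 0.0001016 S between n5,n3
  Y(R17) = 0.8772 S between n2,n0
  Itest: injects 0.0605 A into n1 (from n7)
Assemble and solve the 7×7 MNA system:
  V(n1)=0.5926  V(n2)=-0.009933  V(n3)=0.5424  V(n4)=-0.04182  V(n5)=-0.07831  V(n6)=0.2499  V(n7)=-0.1341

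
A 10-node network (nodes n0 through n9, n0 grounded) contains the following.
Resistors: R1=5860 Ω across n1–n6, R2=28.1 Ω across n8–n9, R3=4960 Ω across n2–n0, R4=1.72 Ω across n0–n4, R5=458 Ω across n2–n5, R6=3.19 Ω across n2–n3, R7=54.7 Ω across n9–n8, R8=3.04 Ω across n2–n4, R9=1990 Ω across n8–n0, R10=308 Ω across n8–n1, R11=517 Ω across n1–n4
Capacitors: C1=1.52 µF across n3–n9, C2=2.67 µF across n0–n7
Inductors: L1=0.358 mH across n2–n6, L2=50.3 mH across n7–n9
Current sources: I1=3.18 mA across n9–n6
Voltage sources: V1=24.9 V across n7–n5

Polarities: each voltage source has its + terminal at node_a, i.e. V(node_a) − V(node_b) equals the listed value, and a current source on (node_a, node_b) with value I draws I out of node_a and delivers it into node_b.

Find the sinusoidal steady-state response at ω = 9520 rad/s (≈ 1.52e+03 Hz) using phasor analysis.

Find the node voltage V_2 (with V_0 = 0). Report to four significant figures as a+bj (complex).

MNA unknowns: 9 node voltages V₁..V_9 plus 1 source current (V1)
R1: Y=0.0001706+0.000j on G[1,6]
R2: Y=0.03559+0.000j on G[8,9]
R3: Y=0.0002016+0.000j on G[2,0]
R4: Y=0.5814+0.000j on G[0,4]
C1: Y=0.000+0.01447j on G[3,9]
L1: Y=0.000-0.2934j on G[2,6]
R5: Y=0.002183+0.000j on G[2,5]
L2: Y=0.000-0.002088j on G[7,9]
R6: Y=0.3135+0.000j on G[2,3]
R7: Y=0.01828+0.000j on G[9,8]
I1: z[9]−=0.00318, z[6]+=0.00318
C2: Y=0.000+0.02542j on G[0,7]
R8: Y=0.3289+0.000j on G[2,4]
R9: Y=0.0005025+0.000j on G[8,0]
R10: Y=0.003247+0.000j on G[8,1]
R11: Y=0.001934+0.000j on G[1,4]
V1: row V7−V5=24.9, i_V1 at 7,5
solve → V1=-0.3281+0.3150j, V2=-0.2791-0.03431j, V3=-0.3062-0.04226j, V4=-0.1013-0.01170j, V5=-24.64-2.329j, V6=-0.2793-0.02350j, V7=0.2576-2.329j, V8=-0.4657+0.5275j, V9=-0.4784+0.5452j
aux → i_V1=-0.05320-0.005010j

-0.2791-0.03431j V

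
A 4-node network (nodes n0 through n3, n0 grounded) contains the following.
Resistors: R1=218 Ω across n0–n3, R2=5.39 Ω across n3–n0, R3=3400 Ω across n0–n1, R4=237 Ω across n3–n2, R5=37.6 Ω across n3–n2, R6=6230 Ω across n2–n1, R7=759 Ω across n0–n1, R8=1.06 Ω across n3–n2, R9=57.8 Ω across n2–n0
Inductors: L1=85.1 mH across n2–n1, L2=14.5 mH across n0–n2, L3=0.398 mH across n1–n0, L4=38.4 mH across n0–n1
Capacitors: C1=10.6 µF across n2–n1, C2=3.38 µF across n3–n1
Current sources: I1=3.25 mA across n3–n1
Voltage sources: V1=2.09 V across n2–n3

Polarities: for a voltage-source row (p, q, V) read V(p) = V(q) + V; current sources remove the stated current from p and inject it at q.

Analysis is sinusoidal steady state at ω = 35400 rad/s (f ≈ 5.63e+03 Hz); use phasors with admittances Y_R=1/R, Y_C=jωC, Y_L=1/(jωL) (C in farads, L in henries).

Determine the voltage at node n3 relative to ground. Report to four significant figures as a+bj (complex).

Element admittances at ω=35400 rad/s:
  Y(R1) = 0.004587+0.000j S between n0,n3
  Y(L1) = 0.000-0.0003319j S between n2,n1
  Y(R2) = 0.1855+0.000j S between n3,n0
  Y(R3) = 0.0002941+0.000j S between n0,n1
  Y(L2) = 0.000-0.001948j S between n0,n2
  Y(L3) = 0.000-0.07098j S between n1,n0
  Y(L4) = 0.000-0.0007356j S between n0,n1
  Y(R4) = 0.004219+0.000j S between n3,n2
  Y(C1) = 0.000+0.3752j S between n2,n1
  Y(R5) = 0.02660+0.000j S between n3,n2
  Y(R6) = 0.0001605+0.000j S between n2,n1
  Y(R7) = 0.001318+0.000j S between n0,n1
  Y(R8) = 0.9434+0.000j S between n3,n2
  Y(R9) = 0.01730+0.000j S between n2,n0
  I1: injects 0.00325 A into n1 (from n3)
  Y(C2) = 0.000+0.1197j S between n3,n1
  V1: constraint V(n2)−V(n3) = 2.09
Assemble and solve the 4×4 MNA system:
  V(n1)=1.396+0.5755j  V(n2)=1.701+0.4942j  V(n3)=-0.3888+0.4942j
  i(V1)=-2.097-0.1196j

-0.3888+0.4942j V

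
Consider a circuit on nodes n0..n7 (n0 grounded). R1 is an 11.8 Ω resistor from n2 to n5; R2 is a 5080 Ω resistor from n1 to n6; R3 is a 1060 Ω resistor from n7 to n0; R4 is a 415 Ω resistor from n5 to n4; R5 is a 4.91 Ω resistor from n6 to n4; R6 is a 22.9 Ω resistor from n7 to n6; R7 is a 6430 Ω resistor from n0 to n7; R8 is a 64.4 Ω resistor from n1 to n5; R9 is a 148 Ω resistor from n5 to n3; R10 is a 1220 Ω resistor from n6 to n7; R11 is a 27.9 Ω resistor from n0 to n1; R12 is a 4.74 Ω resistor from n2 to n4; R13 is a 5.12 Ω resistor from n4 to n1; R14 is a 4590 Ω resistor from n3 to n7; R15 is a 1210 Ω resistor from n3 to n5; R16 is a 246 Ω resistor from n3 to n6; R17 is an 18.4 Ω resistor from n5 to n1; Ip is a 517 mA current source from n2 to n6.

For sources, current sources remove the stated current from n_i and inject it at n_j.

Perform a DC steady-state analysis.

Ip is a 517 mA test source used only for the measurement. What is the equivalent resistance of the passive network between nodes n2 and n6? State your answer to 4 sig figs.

Element admittances at DC:
  Y(R1) = 0.08475 S between n2,n5
  Y(R2) = 0.0001969 S between n1,n6
  Y(R3) = 0.0009434 S between n7,n0
  Y(R4) = 0.002410 S between n5,n4
  Y(R5) = 0.2037 S between n6,n4
  Y(R6) = 0.04367 S between n7,n6
  Y(R7) = 0.0001555 S between n0,n7
  Y(R8) = 0.01553 S between n1,n5
  Y(R9) = 0.006757 S between n5,n3
  Y(R10) = 0.0008197 S between n6,n7
  Y(R11) = 0.03584 S between n0,n1
  Y(R12) = 0.2110 S between n2,n4
  Y(R13) = 0.1953 S between n4,n1
  Y(R14) = 0.0002179 S between n3,n7
  Y(R15) = 0.0008264 S between n3,n5
  Y(R16) = 0.004065 S between n3,n6
  Y(R17) = 0.05435 S between n5,n1
  Ip: injects 0.517 A into n6 (from n2)
Assemble and solve the 7×7 MNA system:
  V(n1)=-0.08031  V(n2)=-1.869  V(n3)=0.3470  V(n4)=0.2230  V(n5)=-0.9771  V(n6)=2.695  V(n7)=2.620

R_eq = 8.829 Ω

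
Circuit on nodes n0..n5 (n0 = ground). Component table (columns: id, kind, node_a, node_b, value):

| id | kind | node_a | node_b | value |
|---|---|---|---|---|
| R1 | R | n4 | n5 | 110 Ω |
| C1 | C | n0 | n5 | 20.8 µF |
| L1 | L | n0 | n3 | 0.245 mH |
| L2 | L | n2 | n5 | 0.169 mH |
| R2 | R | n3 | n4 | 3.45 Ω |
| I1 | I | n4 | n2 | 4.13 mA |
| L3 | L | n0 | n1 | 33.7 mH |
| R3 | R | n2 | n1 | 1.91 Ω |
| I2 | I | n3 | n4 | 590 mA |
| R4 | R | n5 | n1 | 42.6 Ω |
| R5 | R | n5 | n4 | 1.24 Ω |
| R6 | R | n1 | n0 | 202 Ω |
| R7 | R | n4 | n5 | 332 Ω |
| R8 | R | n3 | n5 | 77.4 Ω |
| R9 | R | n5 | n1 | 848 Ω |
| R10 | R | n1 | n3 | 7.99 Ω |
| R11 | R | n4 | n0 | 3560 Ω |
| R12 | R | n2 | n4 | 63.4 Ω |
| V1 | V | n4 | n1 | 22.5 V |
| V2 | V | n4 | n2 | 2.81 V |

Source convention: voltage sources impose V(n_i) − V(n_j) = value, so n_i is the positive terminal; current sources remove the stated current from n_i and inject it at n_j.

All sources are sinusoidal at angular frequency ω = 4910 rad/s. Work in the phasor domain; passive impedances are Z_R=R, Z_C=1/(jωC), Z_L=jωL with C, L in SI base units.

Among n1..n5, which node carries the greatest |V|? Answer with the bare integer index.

Apply KCL at each of the 5 non-ground nodes and solve the resulting linear system.
Node n1: branches {L3, R3, R4, R6, R9, R10, V1} → V_1 = -13.67-1.937j
Node n2: branches {L2, I1, R3, R12, V2} → V_2 = 6.020-1.937j
Node n3: branches {L1, R2, I2, R8, R10} → V_3 = 0.9516-0.06945j
Node n4: branches {R1, R2, I1, I2, R5, R7, R11, R12, V1, V2} → V_4 = 8.830-1.937j
Node n5: branches {R1, C1, L2, R4, R5, R7, R8, R9} → V_5 = 7.036-1.318j
Source currents: i(V1)=-12.73-0.1759j, i(V2)=9.515+1.224j

1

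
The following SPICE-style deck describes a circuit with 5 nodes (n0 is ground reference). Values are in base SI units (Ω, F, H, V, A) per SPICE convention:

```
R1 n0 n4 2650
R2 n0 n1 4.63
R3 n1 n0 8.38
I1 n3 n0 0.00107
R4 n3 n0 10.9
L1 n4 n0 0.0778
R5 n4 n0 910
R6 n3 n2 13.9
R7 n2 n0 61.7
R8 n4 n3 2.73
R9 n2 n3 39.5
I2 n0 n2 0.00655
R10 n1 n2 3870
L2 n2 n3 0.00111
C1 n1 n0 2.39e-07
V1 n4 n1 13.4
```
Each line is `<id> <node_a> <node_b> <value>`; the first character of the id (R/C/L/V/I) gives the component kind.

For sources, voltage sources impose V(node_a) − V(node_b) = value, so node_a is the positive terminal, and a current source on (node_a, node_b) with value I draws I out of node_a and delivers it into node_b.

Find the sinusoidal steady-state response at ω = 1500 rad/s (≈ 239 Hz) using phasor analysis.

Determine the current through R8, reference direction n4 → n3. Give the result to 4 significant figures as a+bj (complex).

Apply KCL at each of the 4 non-ground nodes and solve the resulting linear system.
Node n1: branches {R2, R3, R10, C1, V1} → V_1 = -2.698+0.2268j
Node n2: branches {R6, R7, R9, I2, R10, L2} → V_2 = 8.238-0.02794j
Node n3: branches {I1, R4, R6, R8, R9, L2} → V_3 = 8.273+0.1825j
Node n4: branches {R1, L1, R5, R8, V1} → V_4 = 10.70+0.2268j
Source currents: i(V1)=-0.9076+0.07515j

0.8898+0.01622j A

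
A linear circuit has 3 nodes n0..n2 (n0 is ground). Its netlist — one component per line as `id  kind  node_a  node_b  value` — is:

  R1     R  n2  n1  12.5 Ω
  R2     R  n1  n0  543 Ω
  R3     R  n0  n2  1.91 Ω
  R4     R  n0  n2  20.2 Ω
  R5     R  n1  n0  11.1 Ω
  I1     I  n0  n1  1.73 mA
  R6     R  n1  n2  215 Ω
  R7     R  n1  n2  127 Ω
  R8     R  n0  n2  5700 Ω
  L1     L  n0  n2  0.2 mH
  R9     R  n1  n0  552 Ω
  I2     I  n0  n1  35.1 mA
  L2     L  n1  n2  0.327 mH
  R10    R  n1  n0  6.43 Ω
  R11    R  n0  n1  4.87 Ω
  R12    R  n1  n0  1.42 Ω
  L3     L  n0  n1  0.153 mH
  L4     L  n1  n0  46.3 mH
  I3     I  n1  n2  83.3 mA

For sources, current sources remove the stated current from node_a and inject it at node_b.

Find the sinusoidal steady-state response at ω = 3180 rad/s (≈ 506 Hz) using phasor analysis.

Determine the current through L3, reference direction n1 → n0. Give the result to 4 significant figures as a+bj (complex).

Apply KCL at each of the 2 non-ground nodes and solve the resulting linear system.
Node n1: branches {R1, R2, R5, I1, R6, R7, R9, I2, L2, R10, R11, R12, L3, L4, I3} → V_1 = -0.0008515-0.005646j
Node n2: branches {R1, R3, R4, R6, R7, R8, L1, L2, I3} → V_2 = 0.007435+0.02875j

-0.01160+0.001750j A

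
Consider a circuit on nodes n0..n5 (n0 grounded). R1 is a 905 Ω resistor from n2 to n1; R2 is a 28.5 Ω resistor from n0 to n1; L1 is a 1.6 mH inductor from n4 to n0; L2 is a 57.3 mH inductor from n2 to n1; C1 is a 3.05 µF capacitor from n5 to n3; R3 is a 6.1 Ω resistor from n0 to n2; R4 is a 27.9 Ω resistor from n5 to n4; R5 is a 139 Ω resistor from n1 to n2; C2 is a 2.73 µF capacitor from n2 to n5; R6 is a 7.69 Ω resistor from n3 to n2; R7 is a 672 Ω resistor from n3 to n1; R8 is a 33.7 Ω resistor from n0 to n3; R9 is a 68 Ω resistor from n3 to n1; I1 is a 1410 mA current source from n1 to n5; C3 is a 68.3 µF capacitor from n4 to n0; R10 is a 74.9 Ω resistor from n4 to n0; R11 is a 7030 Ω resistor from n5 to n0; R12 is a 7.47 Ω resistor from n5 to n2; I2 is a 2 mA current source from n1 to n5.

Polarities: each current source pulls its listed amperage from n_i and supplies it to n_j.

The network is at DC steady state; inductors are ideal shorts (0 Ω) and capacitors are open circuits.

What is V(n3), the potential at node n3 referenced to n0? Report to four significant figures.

-0.9866 V

Apply KCL at each of the 5 non-ground nodes and solve the resulting linear system.
Node n1: branches {R1, R2, L2, R5, R7, R9, I1, I2} → V_1 = -1.187
Node n2: branches {R1, L2, R3, R5, C2, R6, R12} → V_2 = -1.187
Node n3: branches {C1, R6, R7, R8, R9} → V_3 = -0.9866
Node n4: branches {L1, R4, C3, R10} → V_4 = 0.000
Node n5: branches {C1, R4, C2, I1, R11, R12, I2} → V_5 = 7.378
Source currents: i(L1)=0.2644, i(L2)=1.367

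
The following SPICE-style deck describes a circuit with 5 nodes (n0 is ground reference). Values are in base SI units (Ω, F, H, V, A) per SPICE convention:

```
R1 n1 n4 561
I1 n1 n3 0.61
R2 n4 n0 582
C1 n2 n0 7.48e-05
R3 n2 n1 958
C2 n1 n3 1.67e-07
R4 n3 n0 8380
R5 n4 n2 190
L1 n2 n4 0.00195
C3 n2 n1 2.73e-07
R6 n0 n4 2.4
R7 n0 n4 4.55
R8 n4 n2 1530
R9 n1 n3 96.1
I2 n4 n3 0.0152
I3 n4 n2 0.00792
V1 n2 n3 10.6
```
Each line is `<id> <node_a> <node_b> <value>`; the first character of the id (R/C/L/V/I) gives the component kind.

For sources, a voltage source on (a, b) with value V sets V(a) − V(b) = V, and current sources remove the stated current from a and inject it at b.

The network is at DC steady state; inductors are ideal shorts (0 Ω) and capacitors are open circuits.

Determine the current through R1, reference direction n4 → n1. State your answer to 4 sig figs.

0.09703 A

Element admittances at DC:
  Y(R1) = 0.001783 S between n1,n4
  I1: injects 0.61 A into n3 (from n1)
  Y(R2) = 0.001718 S between n4,n0
  Y(C1) = 0.000 S between n2,n0
  Y(R3) = 0.001044 S between n2,n1
  Y(C2) = 0.000 S between n1,n3
  Y(R4) = 0.0001193 S between n3,n0
  Y(R5) = 0.005263 S between n4,n2
  L1: short n2↔n4 (DC inductor)
  Y(C3) = 0.000 S between n2,n1
  Y(R6) = 0.4167 S between n0,n4
  Y(R7) = 0.2198 S between n0,n4
  Y(R8) = 0.0006536 S between n4,n2
  Y(R9) = 0.01041 S between n1,n3
  I2: injects 0.0152 A into n3 (from n4)
  I3: injects 0.00792 A into n2 (from n4)
  V1: constraint V(n2)−V(n3) = 10.6
Assemble and solve the 6×6 MNA system:
  V(n1)=-54.43  V(n2)=0.001982  V(n3)=-10.60  V(n4)=0.001982
  i(L1)=0.1214  i(V1)=-0.1703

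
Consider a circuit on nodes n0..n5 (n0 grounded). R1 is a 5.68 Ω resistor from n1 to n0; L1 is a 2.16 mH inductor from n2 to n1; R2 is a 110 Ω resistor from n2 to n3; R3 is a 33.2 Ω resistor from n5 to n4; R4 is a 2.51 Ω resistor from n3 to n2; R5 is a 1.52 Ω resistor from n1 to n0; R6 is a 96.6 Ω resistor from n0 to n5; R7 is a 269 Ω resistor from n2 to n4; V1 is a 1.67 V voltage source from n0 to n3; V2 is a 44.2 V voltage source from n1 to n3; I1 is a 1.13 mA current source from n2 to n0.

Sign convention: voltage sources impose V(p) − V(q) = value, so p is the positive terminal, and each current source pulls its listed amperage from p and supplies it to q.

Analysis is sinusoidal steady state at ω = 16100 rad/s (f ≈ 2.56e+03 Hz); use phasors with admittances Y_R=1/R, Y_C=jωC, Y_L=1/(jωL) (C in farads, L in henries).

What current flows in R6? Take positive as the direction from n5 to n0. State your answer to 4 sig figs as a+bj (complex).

-0.003626-0.007734j A

MNA unknowns: 5 node voltages V₁..V_5 plus 2 source currents (V1, V2)
R1: Y=0.1761+0.000j on G[1,0]
L1: Y=0.000-0.02876j on G[2,1]
R2: Y=0.009091+0.000j on G[2,3]
R3: Y=0.03012+0.000j on G[5,4]
R4: Y=0.3984+0.000j on G[3,2]
R5: Y=0.6579+0.000j on G[1,0]
R6: Y=0.01035+0.000j on G[0,5]
R7: Y=0.003717+0.000j on G[2,4]
V1: row V0−V3=1.67, i_V1 at 0,3
V2: row V1−V3=44.2, i_V2 at 1,3
I1: z[2]−=0.00113, z[0]+=0.00113
solve → V1=42.53+0.000j, V2=-1.446-3.084j, V3=-1.670+0.000j, V4=-0.4707-1.004j, V5=-0.3503-0.7471j
aux → i_V1=35.47-0.007734j, i_V2=-35.56+1.265j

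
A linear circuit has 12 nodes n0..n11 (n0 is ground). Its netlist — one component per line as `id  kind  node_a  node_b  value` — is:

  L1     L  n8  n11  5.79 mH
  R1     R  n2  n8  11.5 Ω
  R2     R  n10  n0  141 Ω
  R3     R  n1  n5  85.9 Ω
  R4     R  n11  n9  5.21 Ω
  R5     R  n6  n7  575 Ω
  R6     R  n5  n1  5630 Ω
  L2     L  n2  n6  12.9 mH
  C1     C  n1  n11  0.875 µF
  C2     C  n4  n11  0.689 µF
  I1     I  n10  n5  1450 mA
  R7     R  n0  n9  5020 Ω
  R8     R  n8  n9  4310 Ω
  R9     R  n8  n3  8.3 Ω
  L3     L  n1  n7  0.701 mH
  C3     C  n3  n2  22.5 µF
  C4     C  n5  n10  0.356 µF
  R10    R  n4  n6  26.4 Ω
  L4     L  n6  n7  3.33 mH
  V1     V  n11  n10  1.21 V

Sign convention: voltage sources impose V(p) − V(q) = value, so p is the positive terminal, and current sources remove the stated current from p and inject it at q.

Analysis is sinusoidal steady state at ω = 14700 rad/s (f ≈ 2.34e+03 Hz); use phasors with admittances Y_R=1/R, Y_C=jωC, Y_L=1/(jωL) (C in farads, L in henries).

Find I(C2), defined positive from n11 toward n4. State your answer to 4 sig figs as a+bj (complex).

-0.5901+0.4347j A

MNA unknowns: 11 node voltages V₁..V_11 plus 1 source current (V1)
L1: Y=0.000-0.01175j on G[8,11]
R1: Y=0.08696+0.000j on G[2,8]
R2: Y=0.007092+0.000j on G[10,0]
R3: Y=0.01164+0.000j on G[1,5]
R4: Y=0.1919+0.000j on G[11,9]
R5: Y=0.001739+0.000j on G[6,7]
R6: Y=0.0001776+0.000j on G[5,1]
L2: Y=0.000-0.005273j on G[2,6]
C1: Y=0.000+0.01286j on G[1,11]
C2: Y=0.000+0.01013j on G[4,11]
I1: z[10]−=1.45, z[5]+=1.45
R7: Y=0.0001992+0.000j on G[0,9]
R8: Y=0.0002320+0.000j on G[8,9]
R9: Y=0.1205+0.000j on G[8,3]
L3: Y=0.000-0.09704j on G[1,7]
C3: Y=0.000+0.3308j on G[3,2]
C4: Y=0.000+0.005233j on G[5,10]
R10: Y=0.03788+0.000j on G[4,6]
L4: Y=0.000-0.02043j on G[6,7]
V1: row V11−V10=1.21, i_V1 at 11,10
solve → V1=-4.694-51.53j, V2=-8.405-20.99j, V3=-8.499-21.46j, V4=-41.74-58.26j, V5=79.57-86.78j, V6=-26.16-69.74j, V7=-8.208-54.96j, V8=-7.220-21.71j, V9=1.166-0.02547j, V10=-0.03275+0.0007155j, V11=1.177+0.0007155j
aux → i_V1=0.9956-0.4166j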